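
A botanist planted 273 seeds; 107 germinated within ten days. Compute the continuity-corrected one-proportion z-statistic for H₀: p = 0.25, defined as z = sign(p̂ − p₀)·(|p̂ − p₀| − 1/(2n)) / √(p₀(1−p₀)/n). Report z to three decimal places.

Sample proportion p̂ = 107/273 = 0.39194. p̂ − p₀ = 0.141941.
Continuity correction 1/(2n) = 1/546 = 0.001832.
Corrected numerator: |0.141941| − 0.001832 = 0.140109.
Null standard error: √(0.25·0.75/273) = √0.000686813 = 0.026207.
z = (+)0.140109/0.026207 = 5.346.

z = 5.346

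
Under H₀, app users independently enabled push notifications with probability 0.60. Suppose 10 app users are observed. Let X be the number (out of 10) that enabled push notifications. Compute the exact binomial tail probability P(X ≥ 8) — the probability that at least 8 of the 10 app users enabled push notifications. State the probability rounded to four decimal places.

P = 0.1673

X ~ Binomial(n=10, p=0.60).
P(X ≥ 8) = C(10,8)·0.60^8·0.40^2 + C(10,9)·0.60^9·0.40^1 + C(10,10)·0.60^10·0.40^0.
= 0.120932 + 0.040311 + 0.006047 = 0.1673.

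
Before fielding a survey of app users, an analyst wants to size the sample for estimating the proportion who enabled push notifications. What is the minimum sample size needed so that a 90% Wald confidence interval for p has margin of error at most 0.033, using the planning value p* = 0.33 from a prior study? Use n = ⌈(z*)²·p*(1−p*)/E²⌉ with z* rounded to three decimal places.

n = 550

For 90% confidence, z* = 1.645.
p*(1−p*) = 0.33·0.67 = 0.2211.
Required n before rounding: 2.706025 × 0.2211 / 0.033² = 549.405.
⌈549.405⌉ = 550.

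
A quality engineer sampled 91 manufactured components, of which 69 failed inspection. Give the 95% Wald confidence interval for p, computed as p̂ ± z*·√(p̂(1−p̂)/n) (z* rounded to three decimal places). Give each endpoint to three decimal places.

(0.670, 0.846)

p̂ = 69/91 = 0.75824.
Standard error of p̂: √(0.183311/91) = √0.002014409 = 0.044882.
The 95% critical value is z* = 1.960.
Margin of error: 1.960 × 0.044882 = 0.08797.
Interval: 0.75824 ± 0.08797 → (0.670, 0.846).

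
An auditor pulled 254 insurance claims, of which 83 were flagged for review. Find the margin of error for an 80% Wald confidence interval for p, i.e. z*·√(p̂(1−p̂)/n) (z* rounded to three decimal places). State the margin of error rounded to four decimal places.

ME = 0.0377

p̂ = 83/254 = 0.32677.
SE = √(p̂(1−p̂)/n) = √(0.219992/254) = 0.029430.
The 80% critical value is z* = 1.282.
Margin of error = z*·SE = 1.282 × 0.029430 = 0.0377.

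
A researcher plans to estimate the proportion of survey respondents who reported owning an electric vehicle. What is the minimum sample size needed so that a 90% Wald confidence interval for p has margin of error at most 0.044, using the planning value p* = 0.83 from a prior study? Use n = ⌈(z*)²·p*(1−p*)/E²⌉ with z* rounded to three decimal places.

n = 198

z* = 1.645 at the 90% level.
p*(1−p*) = 0.83·0.17 = 0.1411.
Required n before rounding: 2.706025 × 0.1411 / 0.044² = 197.221.
Rounding up, n = 198.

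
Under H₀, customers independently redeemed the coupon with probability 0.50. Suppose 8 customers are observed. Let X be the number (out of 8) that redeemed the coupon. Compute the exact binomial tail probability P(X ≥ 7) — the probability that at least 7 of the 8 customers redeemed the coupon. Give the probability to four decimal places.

X ~ Binomial(n=8, p=0.50).
P(X ≥ 7) = C(8,7)·0.50^7·0.50^1 + C(8,8)·0.50^8·0.50^0.
= 0.031250 + 0.003906 = 0.0352.

P = 0.0352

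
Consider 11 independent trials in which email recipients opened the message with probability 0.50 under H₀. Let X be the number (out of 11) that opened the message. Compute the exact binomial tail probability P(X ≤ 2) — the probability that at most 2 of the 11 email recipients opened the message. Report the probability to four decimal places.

X is binomial with n = 11 and p = 0.50.
P(X ≤ 2) = C(11,0)·0.50^0·0.50^11 + C(11,1)·0.50^1·0.50^10 + C(11,2)·0.50^2·0.50^9.
= 0.000488 + 0.005371 + 0.026855 = 0.0327.

P = 0.0327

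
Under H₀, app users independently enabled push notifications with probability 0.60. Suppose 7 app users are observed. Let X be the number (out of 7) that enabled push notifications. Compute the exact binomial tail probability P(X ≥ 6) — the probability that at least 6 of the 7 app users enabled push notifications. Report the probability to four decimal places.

P = 0.1586

X is binomial with n = 7 and p = 0.60.
P(X ≥ 6) = C(7,6)·0.60^6·0.40^1 + C(7,7)·0.60^7·0.40^0.
= 0.130637 + 0.027994 = 0.1586.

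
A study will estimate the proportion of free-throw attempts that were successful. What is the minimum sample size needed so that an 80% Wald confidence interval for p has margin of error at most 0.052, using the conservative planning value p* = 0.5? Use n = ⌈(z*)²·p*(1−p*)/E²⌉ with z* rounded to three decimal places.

n = 152

z* = 1.282 at the 80% level.
p*(1−p*) = 0.50·0.50 = 0.2500.
(z*)²·p*(1−p*)/E² = 1.643524·0.2500/0.002704 = 151.953.
Rounding up, n = 152.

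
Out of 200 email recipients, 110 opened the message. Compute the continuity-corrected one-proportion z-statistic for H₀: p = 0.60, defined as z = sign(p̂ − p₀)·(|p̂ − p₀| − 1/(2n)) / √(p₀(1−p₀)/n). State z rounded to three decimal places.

z = -1.371

With x = 110 successes in n = 200, p̂ = 0.55000. p̂ − p₀ = -0.050000.
1/(2n) = 0.002500.
Corrected numerator: |-0.050000| − 0.002500 = 0.047500.
Under H₀, SE = √(p₀(1−p₀)/n) = √(0.60·0.40/200) = √0.001200000 = 0.034641.
z = −0.047500/0.034641 = -1.371.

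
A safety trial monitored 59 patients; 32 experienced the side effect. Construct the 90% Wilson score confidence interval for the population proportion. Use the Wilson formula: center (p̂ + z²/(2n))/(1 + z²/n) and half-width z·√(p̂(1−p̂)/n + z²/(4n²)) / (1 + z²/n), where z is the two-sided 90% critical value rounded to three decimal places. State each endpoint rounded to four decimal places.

(0.4362, 0.6449)

p̂ = 32/59 = 0.54237; z = 1.645, so z² = 2.706025.
Denominator 1 + z²/n = 1 + 2.706025/59 = 1.045865.
Adjusted center: (0.54237 + z²/(2n))/1.045865 = 0.54051.
Radicand: p̂(1−p̂)/n + z²/(4n²) = 0.004206857 + 0.000194343 = 0.004401200.
Half-width = z·√(radicand)/denom = 1.645·0.066342/1.045865 = 0.10435.
CI: 0.54051 ± 0.10435 = (0.4362, 0.6449).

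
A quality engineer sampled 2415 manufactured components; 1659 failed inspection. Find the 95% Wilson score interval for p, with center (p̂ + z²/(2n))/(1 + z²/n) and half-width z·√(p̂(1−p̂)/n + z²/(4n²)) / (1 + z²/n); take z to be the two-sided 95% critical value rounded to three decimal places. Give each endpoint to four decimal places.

Here p̂ = 1659/2415 = 0.68696 and z = 1.960 (z² = 3.841600).
Denominator 1 + z²/n = 1 + 3.841600/2415 = 1.001591.
Adjusted center: (0.68696 + z²/(2n))/1.001591 = 0.68666.
Radicand: p̂(1−p̂)/n + z²/(4n²) = 0.000089046 + 0.000000165 = 0.000089211.
Half-width = z·√(radicand)/denom = 1.960·0.009445/1.001591 = 0.01848.
Interval: 0.68666 ± 0.01848 → (0.6682, 0.7051).

(0.6682, 0.7051)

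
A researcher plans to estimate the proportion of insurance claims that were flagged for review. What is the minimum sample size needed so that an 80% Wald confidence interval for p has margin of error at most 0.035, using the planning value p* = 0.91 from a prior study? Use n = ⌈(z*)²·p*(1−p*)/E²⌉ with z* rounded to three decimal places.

The 80% critical value is z* = 1.282.
p*(1−p*) = 0.0819.
Required n before rounding: 1.643524 × 0.0819 / 0.035² = 109.881.
⌈109.881⌉ = 110.

n = 110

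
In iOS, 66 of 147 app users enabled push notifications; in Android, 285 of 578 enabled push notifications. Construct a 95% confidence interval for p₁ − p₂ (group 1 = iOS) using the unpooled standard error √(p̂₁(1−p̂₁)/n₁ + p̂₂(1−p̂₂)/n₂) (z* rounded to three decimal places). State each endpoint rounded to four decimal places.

p̂₁ = 66/147 = 0.44898, p̂₂ = 285/578 = 0.49308; p̂₁ − p̂₂ = -0.04410.
SE = √(0.001682972 + 0.000432443) = √0.002115415 = 0.045994.
z* = 1.960 at the 95% level. Margin of error = 0.09015.
Interval: -0.04410 ± 0.09015 → (-0.1342, 0.0460).

(-0.1342, 0.0460)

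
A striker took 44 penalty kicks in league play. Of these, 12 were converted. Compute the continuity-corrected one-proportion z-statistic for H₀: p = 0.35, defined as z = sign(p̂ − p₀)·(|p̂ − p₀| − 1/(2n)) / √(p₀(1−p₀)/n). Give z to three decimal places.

z = -0.917

The sample proportion is 12/44 = 0.27273. p̂ − p₀ = -0.077273.
1/(2n) = 0.011364.
Corrected numerator: |-0.077273| − 0.011364 = 0.065909.
Null standard error: √(0.35·0.65/44) = √0.005170455 = 0.071906.
z = (−)0.065909/0.071906 = -0.917.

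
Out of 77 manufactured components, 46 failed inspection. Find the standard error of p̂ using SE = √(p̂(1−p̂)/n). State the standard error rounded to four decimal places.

SE = 0.0559

p̂ = 46/77 = 0.59740.
p̂(1−p̂) = 0.59740·0.40260 = 0.240513.
SE = √(0.240513/77) = √0.003123545 = 0.0559.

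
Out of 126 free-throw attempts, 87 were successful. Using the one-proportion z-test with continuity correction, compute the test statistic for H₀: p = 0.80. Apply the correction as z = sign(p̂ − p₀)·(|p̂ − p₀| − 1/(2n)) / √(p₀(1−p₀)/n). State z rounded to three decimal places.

Sample proportion p̂ = 87/126 = 0.69048. p̂ − p₀ = -0.109524.
Continuity correction 1/(2n) = 1/252 = 0.003968.
Corrected numerator: |-0.109524| − 0.003968 = 0.105556.
Null standard error: √(0.80·0.20/126) = √0.001269841 = 0.035635.
z = −0.105556/0.035635 = -2.962.

z = -2.962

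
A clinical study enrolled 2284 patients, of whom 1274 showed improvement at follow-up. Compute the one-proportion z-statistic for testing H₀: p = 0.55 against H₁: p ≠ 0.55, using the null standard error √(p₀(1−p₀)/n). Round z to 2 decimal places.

z = 0.75

With x = 1274 successes in n = 2284, p̂ = 0.55779.
Null standard error: √(0.55·0.45/2284) = √0.000108363 = 0.010410.
z = (p̂ − p₀)/SE = (0.55779 − 0.55)/0.010410 = 0.75.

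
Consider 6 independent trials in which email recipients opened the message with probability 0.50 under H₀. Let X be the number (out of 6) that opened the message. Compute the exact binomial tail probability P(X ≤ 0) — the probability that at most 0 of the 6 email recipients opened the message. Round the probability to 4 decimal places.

P = 0.0156

X ~ Binomial(n=6, p=0.50).
P(X ≤ 0) = C(6,0)·0.50^0·0.50^6.
= 0.015625 = 0.0156.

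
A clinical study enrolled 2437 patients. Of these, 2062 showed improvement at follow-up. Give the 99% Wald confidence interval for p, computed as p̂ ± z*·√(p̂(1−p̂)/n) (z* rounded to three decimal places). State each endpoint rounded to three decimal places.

p̂ = 2062/2437 = 0.84612.
Standard error of p̂: √(0.130199/2437) = √0.000053426 = 0.007309.
The 99% critical value is z* = 2.576.
Margin of error: 2.576 × 0.007309 = 0.01883.
So the interval runs from 0.827 to 0.865.

(0.827, 0.865)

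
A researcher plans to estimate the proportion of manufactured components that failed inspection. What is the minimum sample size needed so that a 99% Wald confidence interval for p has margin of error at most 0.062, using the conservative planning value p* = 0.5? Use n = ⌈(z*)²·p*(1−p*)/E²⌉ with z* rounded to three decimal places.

z* = 2.576 at the 99% level.
p*(1−p*) = 0.2500.
(z*)²·p*(1−p*)/E² = 6.635776·0.2500/0.003844 = 431.567.
Rounding up, n = 432.

n = 432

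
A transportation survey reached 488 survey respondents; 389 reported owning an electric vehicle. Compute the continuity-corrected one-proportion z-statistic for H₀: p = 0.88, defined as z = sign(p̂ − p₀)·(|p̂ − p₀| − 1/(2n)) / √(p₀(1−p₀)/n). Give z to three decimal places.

With x = 389 successes in n = 488, p̂ = 0.79713. p̂ − p₀ = -0.082869.
1/(2n) = 0.001025.
Corrected numerator: |-0.082869| − 0.001025 = 0.081844.
Under H₀, SE = √(p₀(1−p₀)/n) = √(0.88·0.12/488) = √0.000216393 = 0.014710.
z = (−)0.081844/0.014710 = -5.564.

z = -5.564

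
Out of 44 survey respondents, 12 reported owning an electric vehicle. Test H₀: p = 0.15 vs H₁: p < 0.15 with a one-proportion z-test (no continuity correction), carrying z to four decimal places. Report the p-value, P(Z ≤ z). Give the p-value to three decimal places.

The sample proportion is 12/44 = 0.27273.
Under H₀, SE = √(p₀(1−p₀)/n) = √(0.15·0.85/44) = √0.002897727 = 0.053831.
Test statistic (full precision, shown to 4 dp): z = (12/44 − 0.15)/SE₀ ≈ 2.2799.
p-value = P(Z ≤ z) with z = 2.2799 → 0.989.

p-value = 0.989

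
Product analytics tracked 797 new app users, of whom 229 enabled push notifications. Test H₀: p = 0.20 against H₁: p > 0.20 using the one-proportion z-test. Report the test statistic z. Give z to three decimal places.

z = 6.163

The sample proportion is 229/797 = 0.28733.
SE₀ = √(0.20·0.80/797) = 0.014169.
z = (p̂ − p₀)/SE = (0.28733 − 0.20)/0.014169 = 6.163.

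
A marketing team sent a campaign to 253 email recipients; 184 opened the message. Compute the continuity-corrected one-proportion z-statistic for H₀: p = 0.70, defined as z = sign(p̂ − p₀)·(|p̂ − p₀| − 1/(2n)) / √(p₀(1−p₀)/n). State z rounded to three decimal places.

p̂ = 184/253 = 0.72727. p̂ − p₀ = 0.027273.
1/(2n) = 0.001976.
Corrected numerator: |0.027273| − 0.001976 = 0.025297.
Null standard error: √(0.70·0.30/253) = √0.000830040 = 0.028810.
z = (+)0.025297/0.028810 = 0.878.

z = 0.878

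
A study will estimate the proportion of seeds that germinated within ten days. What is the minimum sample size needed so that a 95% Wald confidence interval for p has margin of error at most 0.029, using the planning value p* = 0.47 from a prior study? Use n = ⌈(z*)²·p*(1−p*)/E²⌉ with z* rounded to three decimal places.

For 95% confidence, z* = 1.960.
p*(1−p*) = 0.2491.
(z*)²·p*(1−p*)/E² = 3.841600·0.2491/0.000841 = 1137.863.
Rounding up, n = 1138.

n = 1138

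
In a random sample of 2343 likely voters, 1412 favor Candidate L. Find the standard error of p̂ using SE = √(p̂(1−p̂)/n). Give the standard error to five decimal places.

The sample proportion is 1412/2343 = 0.60265.
p̂(1−p̂) = 0.60265·0.39735 = 0.239463.
Dividing by n and taking the root: √0.000102204 = 0.01011.

SE = 0.01011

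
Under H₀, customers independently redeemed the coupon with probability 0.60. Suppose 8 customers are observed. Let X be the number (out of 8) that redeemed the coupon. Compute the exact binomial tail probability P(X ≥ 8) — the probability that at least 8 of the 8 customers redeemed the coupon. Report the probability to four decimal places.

P = 0.0168

X ~ Binomial(n=8, p=0.60).
P(X ≥ 8) = C(8,8)·0.60^8·0.40^0.
= 0.016796 = 0.0168.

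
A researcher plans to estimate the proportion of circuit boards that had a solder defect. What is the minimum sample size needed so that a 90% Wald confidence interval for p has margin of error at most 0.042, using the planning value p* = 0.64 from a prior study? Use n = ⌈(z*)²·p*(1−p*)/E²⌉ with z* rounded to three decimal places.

n = 354

z* = 1.645 at the 90% level.
p*(1−p*) = 0.64·0.36 = 0.2304.
Required n before rounding: 2.706025 × 0.2304 / 0.042² = 353.440.
Rounding up, n = 354.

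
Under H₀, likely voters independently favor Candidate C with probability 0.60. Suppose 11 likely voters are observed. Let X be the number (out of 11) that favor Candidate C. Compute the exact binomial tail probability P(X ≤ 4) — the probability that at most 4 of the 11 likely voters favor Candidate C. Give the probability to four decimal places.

P = 0.0994

X ~ Binomial(n=11, p=0.60).
P(X ≤ 4) = Σ_{j=0}^{4} C(11,j)·0.60^j·0.40^{11−j}.
= 0.000042 + 0.000692 + 0.005190 + 0.023357 + 0.070071 = 0.0994.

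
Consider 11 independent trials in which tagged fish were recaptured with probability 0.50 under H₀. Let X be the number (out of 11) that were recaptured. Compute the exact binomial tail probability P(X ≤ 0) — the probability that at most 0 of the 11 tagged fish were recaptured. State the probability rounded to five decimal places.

X ~ Binomial(n=11, p=0.50).
P(X ≤ 0) = C(11,0)·0.50^0·0.50^11.
= 0.000488 = 0.00049.

P = 0.00049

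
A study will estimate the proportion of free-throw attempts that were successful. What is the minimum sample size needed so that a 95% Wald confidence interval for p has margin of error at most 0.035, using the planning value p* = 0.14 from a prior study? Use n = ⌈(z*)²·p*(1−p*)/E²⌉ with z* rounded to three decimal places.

n = 378

The 95% critical value is z* = 1.960.
p*(1−p*) = 0.14·0.86 = 0.1204.
Required n before rounding: 3.841600 × 0.1204 / 0.035² = 377.574.
⌈377.574⌉ = 378.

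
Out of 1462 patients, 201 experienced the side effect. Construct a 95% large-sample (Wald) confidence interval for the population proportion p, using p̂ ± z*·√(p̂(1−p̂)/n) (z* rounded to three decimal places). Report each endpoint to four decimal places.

The sample proportion is 201/1462 = 0.13748.
SE = √(p̂(1−p̂)/n) = √(0.118581/1462) = 0.009006.
For 95% confidence, z* = 1.960.
Margin = 1.960·0.009006 = 0.01765.
So the interval runs from 0.1198 to 0.1551.

(0.1198, 0.1551)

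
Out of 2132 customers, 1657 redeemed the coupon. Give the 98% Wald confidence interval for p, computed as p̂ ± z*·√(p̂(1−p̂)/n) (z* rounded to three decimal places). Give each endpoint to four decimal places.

The sample proportion is 1657/2132 = 0.77720.
SE(p̂) = √(0.77720·0.22280/2132) = 0.009012.
For 98% confidence, z* = 2.326.
Margin of error: 2.326 × 0.009012 = 0.02096.
CI: 0.77720 ± 0.02096 = (0.7562, 0.7982).

(0.7562, 0.7982)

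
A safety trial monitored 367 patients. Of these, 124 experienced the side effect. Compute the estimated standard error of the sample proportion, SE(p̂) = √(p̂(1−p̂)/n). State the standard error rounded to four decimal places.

SE = 0.0247

The sample proportion is 124/367 = 0.33787.
p̂(1−p̂) = 0.223714.
SE = √(0.223714/367) = 0.0247.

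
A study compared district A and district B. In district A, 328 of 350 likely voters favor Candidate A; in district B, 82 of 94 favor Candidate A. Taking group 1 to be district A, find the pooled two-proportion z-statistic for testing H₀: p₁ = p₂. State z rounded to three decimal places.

z = 2.098

Sample proportions: p̂₁ = 328/350 = 0.93714 and p̂₂ = 82/94 = 0.87234.
Pooling: p̂ = 410/444 = 0.92342.
Pooled SE = √[0.0707126·0.01349544] ≈ 0.030892.
z = (p̂₁ − p̂₂)/SE = (0.93714 − 0.87234)/0.030892 = 0.06480/0.030892 = 2.098.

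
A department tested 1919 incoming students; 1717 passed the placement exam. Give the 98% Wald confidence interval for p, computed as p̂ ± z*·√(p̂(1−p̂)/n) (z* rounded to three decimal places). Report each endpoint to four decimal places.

(0.8784, 0.9110)

Sample proportion p̂ = 1717/1919 = 0.89474.
SE(p̂) = √(0.89474·0.10526/1919) = 0.007006.
The 98% critical value is z* = 2.326.
Margin = 2.326·0.007006 = 0.01630.
So the interval runs from 0.8784 to 0.9110.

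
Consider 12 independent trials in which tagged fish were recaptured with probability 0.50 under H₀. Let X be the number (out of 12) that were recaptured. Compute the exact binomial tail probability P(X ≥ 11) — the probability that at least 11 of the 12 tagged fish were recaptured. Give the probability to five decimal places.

X ~ Binomial(n=12, p=0.50).
P(X ≥ 11) = C(12,11)·0.50^11·0.50^1 + C(12,12)·0.50^12·0.50^0.
= 0.002930 + 0.000244 = 0.00317.

P = 0.00317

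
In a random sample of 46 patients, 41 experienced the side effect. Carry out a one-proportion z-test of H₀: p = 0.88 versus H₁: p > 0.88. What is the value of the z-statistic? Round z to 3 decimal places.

z = 0.236

With x = 41 successes in n = 46, p̂ = 0.89130.
SE₀ = √(0.88·0.12/46) = 0.047913.
z = (0.89130 − 0.88)/0.047913 = 0.01130/0.047913 = 0.236.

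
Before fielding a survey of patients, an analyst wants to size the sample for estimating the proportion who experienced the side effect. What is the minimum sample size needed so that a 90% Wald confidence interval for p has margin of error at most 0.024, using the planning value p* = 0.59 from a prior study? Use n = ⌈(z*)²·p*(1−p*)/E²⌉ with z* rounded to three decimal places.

n = 1137

For 90% confidence, z* = 1.645.
p*(1−p*) = 0.2419.
(z*)²·p*(1−p*)/E² = 2.706025·0.2419/0.000576 = 1136.437.
⌈1136.437⌉ = 1137.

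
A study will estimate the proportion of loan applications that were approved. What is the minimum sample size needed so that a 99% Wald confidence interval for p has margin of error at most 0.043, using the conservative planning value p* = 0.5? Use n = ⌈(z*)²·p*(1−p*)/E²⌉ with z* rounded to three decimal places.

z* = 2.576 at the 99% level.
p*(1−p*) = 0.2500.
Required n before rounding: 6.635776 × 0.2500 / 0.043² = 897.211.
Rounding up, n = 898.

n = 898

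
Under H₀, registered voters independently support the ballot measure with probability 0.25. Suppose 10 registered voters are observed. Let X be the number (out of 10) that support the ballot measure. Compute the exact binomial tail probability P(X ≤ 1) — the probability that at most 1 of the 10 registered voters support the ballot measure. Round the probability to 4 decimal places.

X is binomial with n = 10 and p = 0.25.
P(X ≤ 1) = C(10,0)·0.25^0·0.75^10 + C(10,1)·0.25^1·0.75^9.
= 0.056314 + 0.187712 = 0.2440.

P = 0.2440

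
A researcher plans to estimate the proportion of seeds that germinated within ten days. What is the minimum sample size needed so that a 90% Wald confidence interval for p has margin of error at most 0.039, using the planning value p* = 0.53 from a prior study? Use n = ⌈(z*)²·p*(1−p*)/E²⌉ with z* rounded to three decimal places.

For 90% confidence, z* = 1.645.
p*(1−p*) = 0.2491.
(z*)²·p*(1−p*)/E² = 2.706025·0.2491/0.001521 = 443.176.
⌈443.176⌉ = 444.

n = 444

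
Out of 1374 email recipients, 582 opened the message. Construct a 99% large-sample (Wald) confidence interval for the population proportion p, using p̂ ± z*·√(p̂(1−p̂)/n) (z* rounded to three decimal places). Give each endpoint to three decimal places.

Sample proportion p̂ = 582/1374 = 0.42358.
SE(p̂) = √(0.42358·0.57642/1374) = 0.013330.
The 99% critical value is z* = 2.576.
Margin of error: 2.576 × 0.013330 = 0.03434.
CI: 0.42358 ± 0.03434 = (0.389, 0.458).

(0.389, 0.458)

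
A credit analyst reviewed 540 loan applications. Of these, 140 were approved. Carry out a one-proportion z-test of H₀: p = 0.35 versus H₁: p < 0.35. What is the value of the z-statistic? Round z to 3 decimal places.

Sample proportion p̂ = 140/540 = 0.25926.
Under H₀, SE = √(p₀(1−p₀)/n) = √(0.35·0.65/540) = √0.000421296 = 0.020526.
z = (0.25926 − 0.35)/0.020526 = -0.09074/0.020526 = -4.421.

z = -4.421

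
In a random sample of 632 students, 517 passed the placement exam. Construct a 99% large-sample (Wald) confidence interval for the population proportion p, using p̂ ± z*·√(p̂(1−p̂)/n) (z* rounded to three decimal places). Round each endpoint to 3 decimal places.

(0.779, 0.858)

The sample proportion is 517/632 = 0.81804.
SE = √(p̂(1−p̂)/n) = √(0.148852/632) = 0.015347.
For 99% confidence, z* = 2.576.
Margin = 2.576·0.015347 = 0.03953.
CI: 0.81804 ± 0.03953 = (0.779, 0.858).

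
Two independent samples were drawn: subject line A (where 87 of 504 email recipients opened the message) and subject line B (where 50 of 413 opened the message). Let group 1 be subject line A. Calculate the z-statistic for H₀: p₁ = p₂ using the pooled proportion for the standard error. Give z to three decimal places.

Sample proportions: p̂₁ = 87/504 = 0.17262 and p̂₂ = 50/413 = 0.12107.
Pooling: p̂ = 137/917 = 0.14940.
SE = √[p̂(1−p̂)(1/n₁+1/n₂)] = √[0.14940·0.85060·(1/504+1/413)] ≈ 0.023661.
z = 0.05155/0.023661 = 2.179.

z = 2.179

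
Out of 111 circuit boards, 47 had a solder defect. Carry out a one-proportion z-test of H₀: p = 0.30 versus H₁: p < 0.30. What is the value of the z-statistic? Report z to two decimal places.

The sample proportion is 47/111 = 0.42342.
SE₀ = √(0.30·0.70/111) = 0.043496.
z = (p̂ − p₀)/SE = (0.42342 − 0.30)/0.043496 = 2.84.

z = 2.84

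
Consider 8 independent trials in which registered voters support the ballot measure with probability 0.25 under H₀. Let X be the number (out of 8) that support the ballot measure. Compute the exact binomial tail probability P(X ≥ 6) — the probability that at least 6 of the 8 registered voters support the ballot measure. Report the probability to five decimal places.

P = 0.00423

X is binomial with n = 8 and p = 0.25.
P(X ≥ 6) = C(8,6)·0.25^6·0.75^2 + C(8,7)·0.25^7·0.75^1 + C(8,8)·0.25^8·0.75^0.
= 0.003845 + 0.000366 + 0.000015 = 0.00423.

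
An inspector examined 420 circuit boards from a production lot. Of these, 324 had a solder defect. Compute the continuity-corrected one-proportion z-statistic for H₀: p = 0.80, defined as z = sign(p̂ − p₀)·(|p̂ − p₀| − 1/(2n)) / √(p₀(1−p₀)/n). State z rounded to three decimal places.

z = -1.403

p̂ = 324/420 = 0.77143. p̂ − p₀ = -0.028571.
1/(2n) = 0.001190.
Corrected numerator: |-0.028571| − 0.001190 = 0.027381.
Null standard error: √(0.80·0.20/420) = √0.000380952 = 0.019518.
z = −0.027381/0.019518 = -1.403.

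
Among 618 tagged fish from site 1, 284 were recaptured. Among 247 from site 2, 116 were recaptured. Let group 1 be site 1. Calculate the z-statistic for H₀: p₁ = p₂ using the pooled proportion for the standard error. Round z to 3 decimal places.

z = -0.269

p̂₁ = 284/618 = 0.45955, p̂₂ = 116/247 = 0.46964.
Pooled p̂ = (284+116)/(618+247) = 400/865 = 0.46243.
Pooled SE = √[0.2485883·0.00566671] ≈ 0.037532.
z = (p̂₁ − p̂₂)/SE = (0.45955 − 0.46964)/0.037532 = -0.01009/0.037532 = -0.269.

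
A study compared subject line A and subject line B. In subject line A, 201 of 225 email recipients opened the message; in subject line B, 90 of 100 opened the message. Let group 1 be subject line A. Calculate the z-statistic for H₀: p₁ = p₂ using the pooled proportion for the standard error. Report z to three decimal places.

Sample proportions: p̂₁ = 201/225 = 0.89333 and p̂₂ = 90/100 = 0.90000.
Pooled p̂ = (201+90)/(225+100) = 291/325 = 0.89538.
SE = √[p̂(1−p̂)(1/n₁+1/n₂)] = √[0.89538·0.10462·(1/225+1/100)] ≈ 0.036783.
z = (p̂₁ − p̂₂)/SE = (0.89333 − 0.90000)/0.036783 = -0.00667/0.036783 = -0.181.

z = -0.181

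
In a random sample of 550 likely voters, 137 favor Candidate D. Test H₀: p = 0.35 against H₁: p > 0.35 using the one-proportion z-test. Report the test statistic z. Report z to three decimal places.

The sample proportion is 137/550 = 0.24909.
Under H₀, SE = √(p₀(1−p₀)/n) = √(0.35·0.65/550) = √0.000413636 = 0.020338.
z = (p̂ − p₀)/SE = (0.24909 − 0.35)/0.020338 = -4.962.

z = -4.962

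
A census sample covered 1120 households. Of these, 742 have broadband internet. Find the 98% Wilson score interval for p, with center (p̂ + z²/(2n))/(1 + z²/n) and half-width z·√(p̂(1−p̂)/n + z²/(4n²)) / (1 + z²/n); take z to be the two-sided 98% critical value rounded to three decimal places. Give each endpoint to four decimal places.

p̂ = 742/1120 = 0.66250; z = 2.326, so z² = 5.410276.
1 + z²/n = 1.004831.
Adjusted center: (0.66250 + z²/(2n))/1.004831 = 0.66172.
Radicand: p̂(1−p̂)/n + z²/(4n²) = 0.000199637 + 0.000001078 = 0.000200715.
Half-width = 2.326·√0.000200715/1.004831 = 0.03279.
CI: 0.66172 ± 0.03279 = (0.6289, 0.6945).

(0.6289, 0.6945)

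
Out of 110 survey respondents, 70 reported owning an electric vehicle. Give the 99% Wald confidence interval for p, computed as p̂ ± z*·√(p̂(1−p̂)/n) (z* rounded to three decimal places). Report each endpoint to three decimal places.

(0.518, 0.755)

The sample proportion is 70/110 = 0.63636.
Standard error of p̂: √(0.231405/110) = √0.002103681 = 0.045866.
z* = 2.576 at the 99% level.
Margin of error: 2.576 × 0.045866 = 0.11815.
So the interval runs from 0.518 to 0.755.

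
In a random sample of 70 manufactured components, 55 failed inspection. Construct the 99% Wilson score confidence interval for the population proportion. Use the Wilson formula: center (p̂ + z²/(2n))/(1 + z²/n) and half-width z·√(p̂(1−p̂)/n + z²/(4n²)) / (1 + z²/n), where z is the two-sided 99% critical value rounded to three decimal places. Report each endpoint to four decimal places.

(0.6377, 0.8842)

p̂ = 55/70 = 0.78571; z = 2.576, so z² = 6.635776.
1 + z²/n = 1.094797.
Center = (0.78571 + 0.047398)/1.094797 = 0.76097.
Radicand: p̂(1−p̂)/n + z²/(4n²) = 0.002405248 + 0.000338560 = 0.002743808.
Half-width = z·√(radicand)/denom = 2.576·0.052381/1.094797 = 0.12325.
Interval: 0.76097 ± 0.12325 → (0.6377, 0.8842).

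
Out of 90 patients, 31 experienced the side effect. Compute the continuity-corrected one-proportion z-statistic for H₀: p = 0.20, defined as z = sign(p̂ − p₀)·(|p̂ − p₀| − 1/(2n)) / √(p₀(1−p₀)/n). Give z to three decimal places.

The sample proportion is 31/90 = 0.34444. p̂ − p₀ = 0.144444.
Continuity correction 1/(2n) = 1/180 = 0.005556.
Corrected numerator: |0.144444| − 0.005556 = 0.138888.
SE₀ = √(0.20·0.80/90) = 0.042164.
z = +0.138888/0.042164 = 3.294.

z = 3.294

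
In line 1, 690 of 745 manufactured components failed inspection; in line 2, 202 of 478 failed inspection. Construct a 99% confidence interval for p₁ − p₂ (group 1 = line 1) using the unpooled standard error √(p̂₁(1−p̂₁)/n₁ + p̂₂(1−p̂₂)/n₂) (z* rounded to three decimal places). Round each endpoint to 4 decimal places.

(0.4404, 0.5668)

p̂₁ = 690/745 = 0.92617, p̂₂ = 202/478 = 0.42259; p̂₁ − p̂₂ = 0.50358.
SE = √(0.000091779 + 0.000510478) = √0.000602257 = 0.024541.
The 99% critical value is z* = 2.576. Margin of error = 0.06322.
CI: 0.50358 ± 0.06322 = (0.4404, 0.5668).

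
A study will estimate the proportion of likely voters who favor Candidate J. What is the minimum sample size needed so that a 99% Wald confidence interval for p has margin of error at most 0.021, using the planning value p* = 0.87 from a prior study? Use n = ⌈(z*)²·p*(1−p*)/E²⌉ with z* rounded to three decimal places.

n = 1702

z* = 2.576 at the 99% level.
p*(1−p*) = 0.87·0.13 = 0.1131.
(z*)²·p*(1−p*)/E² = 6.635776·0.1131/0.000441 = 1701.828.
⌈1701.828⌉ = 1702.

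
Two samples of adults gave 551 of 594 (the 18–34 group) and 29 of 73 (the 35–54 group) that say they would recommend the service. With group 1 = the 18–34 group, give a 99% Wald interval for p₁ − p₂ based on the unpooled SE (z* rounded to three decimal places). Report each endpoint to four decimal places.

p̂₁ = 551/594 = 0.92761, p̂₂ = 29/73 = 0.39726; p̂₁ − p̂₂ = 0.53035.
SE = √(0.000113047 + 0.003280062) = √0.003393109 = 0.058250.
For 99% confidence, z* = 2.576. Margin of error = 0.15005.
So the interval runs from 0.3803 to 0.6804.

(0.3803, 0.6804)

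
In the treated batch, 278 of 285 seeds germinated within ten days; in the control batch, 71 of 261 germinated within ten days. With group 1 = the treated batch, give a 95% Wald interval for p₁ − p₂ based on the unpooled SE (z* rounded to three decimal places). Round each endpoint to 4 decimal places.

(0.6465, 0.7603)

p̂₁ = 278/285 = 0.97544, p̂₂ = 71/261 = 0.27203; p̂₁ − p̂₂ = 0.70341.
SE = √(0.000084064 + 0.000758736) = √0.000842800 = 0.029031.
The 95% critical value is z* = 1.960. Margin of error = 0.05690.
So the interval runs from 0.6465 to 0.7603.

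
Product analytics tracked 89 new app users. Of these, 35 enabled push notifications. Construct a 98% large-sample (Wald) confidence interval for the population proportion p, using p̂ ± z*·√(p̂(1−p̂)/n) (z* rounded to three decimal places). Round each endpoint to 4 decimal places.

p̂ = 35/89 = 0.39326.
Standard error of p̂: √(0.238606/89) = √0.002680969 = 0.051778.
The 98% critical value is z* = 2.326.
Margin = 2.326·0.051778 = 0.12044.
So the interval runs from 0.2728 to 0.5137.

(0.2728, 0.5137)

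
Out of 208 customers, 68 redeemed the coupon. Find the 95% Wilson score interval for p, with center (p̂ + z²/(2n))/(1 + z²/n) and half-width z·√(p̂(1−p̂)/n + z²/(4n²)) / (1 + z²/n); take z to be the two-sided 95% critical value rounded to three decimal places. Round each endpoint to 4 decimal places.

(0.2668, 0.3933)

Here p̂ = 68/208 = 0.32692 and z = 1.960 (z² = 3.841600).
Denominator 1 + z²/n = 1 + 3.841600/208 = 1.018469.
Center = (0.32692 + 0.009235)/1.018469 = 0.33006.
Radicand: p̂(1−p̂)/n + z²/(4n²) = 0.001057906 + 0.000022199 = 0.001080105.
Half-width = z·√(radicand)/denom = 1.960·0.032865/1.018469 = 0.06325.
So the interval runs from 0.2668 to 0.3933.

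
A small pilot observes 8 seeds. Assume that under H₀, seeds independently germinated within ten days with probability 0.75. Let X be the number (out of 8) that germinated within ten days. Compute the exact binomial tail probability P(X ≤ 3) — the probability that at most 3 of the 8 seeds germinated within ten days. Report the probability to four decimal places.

P = 0.0273

X ~ Binomial(n=8, p=0.75).
P(X ≤ 3) = C(8,0)·0.75^0·0.25^8 + C(8,1)·0.75^1·0.25^7 + C(8,2)·0.75^2·0.25^6 + C(8,3)·0.75^3·0.25^5.
= 0.000015 + 0.000366 + 0.003845 + 0.023071 = 0.0273.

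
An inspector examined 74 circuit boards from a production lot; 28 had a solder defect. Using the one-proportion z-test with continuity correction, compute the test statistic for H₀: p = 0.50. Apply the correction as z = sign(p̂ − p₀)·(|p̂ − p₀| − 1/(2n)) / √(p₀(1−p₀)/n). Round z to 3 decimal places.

z = -1.976

The sample proportion is 28/74 = 0.37838. p̂ − p₀ = -0.121622.
1/(2n) = 0.006757.
Corrected numerator: |-0.121622| − 0.006757 = 0.114865.
Under H₀, SE = √(p₀(1−p₀)/n) = √(0.50·0.50/74) = √0.003378378 = 0.058124.
z = (−)0.114865/0.058124 = -1.976.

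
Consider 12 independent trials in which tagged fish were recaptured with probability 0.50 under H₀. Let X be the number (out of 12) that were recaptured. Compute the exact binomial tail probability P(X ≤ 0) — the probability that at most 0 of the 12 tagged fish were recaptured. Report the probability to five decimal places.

P = 0.00024

X is binomial with n = 12 and p = 0.50.
P(X ≤ 0) = C(12,0)·0.50^0·0.50^12.
= 0.000244 = 0.00024.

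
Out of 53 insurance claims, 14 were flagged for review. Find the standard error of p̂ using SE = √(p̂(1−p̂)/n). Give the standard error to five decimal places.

p̂ = 14/53 = 0.26415.
p̂(1−p̂) = 0.194375.
SE = √(0.194375/53) = 0.06056.

SE = 0.06056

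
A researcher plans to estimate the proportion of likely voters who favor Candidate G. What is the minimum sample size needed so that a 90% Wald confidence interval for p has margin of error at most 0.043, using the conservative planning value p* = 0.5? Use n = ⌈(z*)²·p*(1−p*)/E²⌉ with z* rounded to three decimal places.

n = 366

z* = 1.645 at the 90% level.
p*(1−p*) = 0.2500.
Required n before rounding: 2.706025 × 0.2500 / 0.043² = 365.877.
⌈365.877⌉ = 366.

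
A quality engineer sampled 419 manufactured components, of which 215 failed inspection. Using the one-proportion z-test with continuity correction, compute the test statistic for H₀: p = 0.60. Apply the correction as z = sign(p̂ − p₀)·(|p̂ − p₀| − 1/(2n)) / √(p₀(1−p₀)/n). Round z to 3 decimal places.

z = -3.580

p̂ = 215/419 = 0.51313. p̂ − p₀ = -0.086874.
Continuity correction 1/(2n) = 1/838 = 0.001193.
Corrected numerator: |-0.086874| − 0.001193 = 0.085681.
Under H₀, SE = √(p₀(1−p₀)/n) = √(0.60·0.40/419) = √0.000572792 = 0.023933.
z = −0.085681/0.023933 = -3.580.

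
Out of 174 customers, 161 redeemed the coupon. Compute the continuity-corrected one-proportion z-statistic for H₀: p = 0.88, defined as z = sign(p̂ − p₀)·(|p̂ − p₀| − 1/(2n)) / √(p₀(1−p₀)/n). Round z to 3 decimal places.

p̂ = 161/174 = 0.92529. p̂ − p₀ = 0.045287.
Continuity correction 1/(2n) = 1/348 = 0.002874.
Corrected numerator: |0.045287| − 0.002874 = 0.042413.
Null standard error: √(0.88·0.12/174) = √0.000606897 = 0.024635.
z = (+)0.042413/0.024635 = 1.722.

z = 1.722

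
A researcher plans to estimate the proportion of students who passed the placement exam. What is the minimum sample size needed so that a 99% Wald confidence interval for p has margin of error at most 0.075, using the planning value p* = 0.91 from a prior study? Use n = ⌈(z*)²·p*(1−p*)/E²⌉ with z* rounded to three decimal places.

For 99% confidence, z* = 2.576.
p*(1−p*) = 0.91·0.09 = 0.0819.
(z*)²·p*(1−p*)/E² = 6.635776·0.0819/0.005625 = 96.617.
⌈96.617⌉ = 97.

n = 97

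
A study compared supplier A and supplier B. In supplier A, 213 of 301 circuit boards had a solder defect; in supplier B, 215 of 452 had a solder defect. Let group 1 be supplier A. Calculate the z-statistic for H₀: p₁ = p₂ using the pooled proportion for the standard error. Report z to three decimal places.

z = 6.296

Sample proportions: p̂₁ = 213/301 = 0.70764 and p̂₂ = 215/452 = 0.47566.
Pooled p̂ = (213+215)/(301+452) = 428/753 = 0.56839.
Pooled SE = √[0.2453224·0.00553465] ≈ 0.036848.
z = 0.23198/0.036848 = 6.296.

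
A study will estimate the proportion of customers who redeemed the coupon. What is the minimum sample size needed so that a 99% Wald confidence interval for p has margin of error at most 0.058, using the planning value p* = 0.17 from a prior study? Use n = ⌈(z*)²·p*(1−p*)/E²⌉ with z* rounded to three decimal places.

n = 279

z* = 2.576 at the 99% level.
p*(1−p*) = 0.17·0.83 = 0.1411.
(z*)²·p*(1−p*)/E² = 6.635776·0.1411/0.003364 = 278.332.
⌈278.332⌉ = 279.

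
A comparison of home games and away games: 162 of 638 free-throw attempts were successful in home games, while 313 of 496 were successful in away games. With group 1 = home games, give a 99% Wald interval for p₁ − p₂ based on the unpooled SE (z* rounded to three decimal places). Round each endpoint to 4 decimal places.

p̂₁ = 0.25392, p̂₂ = 0.63105, so the observed difference is -0.37713.
SE = √(0.000296934 + 0.000469408) = √0.000766342 = 0.027683.
z* = 2.576 at the 99% level. Margin of error = 0.07131.
CI: -0.37713 ± 0.07131 = (-0.4484, -0.3058).

(-0.4484, -0.3058)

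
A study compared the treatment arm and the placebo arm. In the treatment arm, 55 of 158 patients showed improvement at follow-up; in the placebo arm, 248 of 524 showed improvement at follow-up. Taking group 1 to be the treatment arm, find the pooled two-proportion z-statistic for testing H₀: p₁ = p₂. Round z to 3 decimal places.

Sample proportions: p̂₁ = 55/158 = 0.34810 and p̂₂ = 248/524 = 0.47328.
Pooling: p̂ = 303/682 = 0.44428.
SE = √[p̂(1−p̂)(1/n₁+1/n₂)] = √[0.44428·0.55572·(1/158+1/524)] ≈ 0.045098.
z = -0.12518/0.045098 = -2.776.

z = -2.776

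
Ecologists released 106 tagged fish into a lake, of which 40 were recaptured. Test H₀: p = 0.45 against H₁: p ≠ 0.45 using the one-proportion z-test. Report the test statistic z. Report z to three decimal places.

z = -1.503

With x = 40 successes in n = 106, p̂ = 0.37736.
Null standard error: √(0.45·0.55/106) = √0.002334906 = 0.048321.
Test statistic: z = -0.07264/0.048321 = -1.503.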